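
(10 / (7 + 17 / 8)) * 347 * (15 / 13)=416400 / 949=438.78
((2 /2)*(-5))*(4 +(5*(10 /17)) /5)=-390 /17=-22.94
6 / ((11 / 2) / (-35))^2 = 29400 / 121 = 242.98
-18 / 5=-3.60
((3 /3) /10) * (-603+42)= -561 /10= -56.10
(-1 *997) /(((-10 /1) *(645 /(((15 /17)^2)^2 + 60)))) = 336446623 /35914030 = 9.37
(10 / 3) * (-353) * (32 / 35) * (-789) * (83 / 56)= 1258063.18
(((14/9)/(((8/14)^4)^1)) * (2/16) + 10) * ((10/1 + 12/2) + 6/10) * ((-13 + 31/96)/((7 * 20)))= -11006865637/619315200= -17.77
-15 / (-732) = 5 / 244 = 0.02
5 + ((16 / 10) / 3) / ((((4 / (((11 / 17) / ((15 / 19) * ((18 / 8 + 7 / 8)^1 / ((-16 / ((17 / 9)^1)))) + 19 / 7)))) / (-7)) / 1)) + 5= 102564954 / 10518665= 9.75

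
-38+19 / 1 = -19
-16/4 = -4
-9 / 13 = -0.69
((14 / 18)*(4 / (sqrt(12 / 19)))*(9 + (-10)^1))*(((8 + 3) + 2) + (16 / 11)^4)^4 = -60006558926916354422894*sqrt(57) / 1240642706316448347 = -365165.23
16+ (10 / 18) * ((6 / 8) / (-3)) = 571 / 36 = 15.86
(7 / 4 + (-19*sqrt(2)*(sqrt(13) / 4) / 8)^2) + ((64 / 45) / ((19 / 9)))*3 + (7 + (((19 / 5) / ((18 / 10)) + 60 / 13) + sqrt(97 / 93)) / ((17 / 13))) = 13*sqrt(9021) / 1581 + 186649747 / 7441920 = 25.86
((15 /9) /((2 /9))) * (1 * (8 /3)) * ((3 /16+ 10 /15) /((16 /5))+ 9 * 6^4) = 44790785 /192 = 233285.34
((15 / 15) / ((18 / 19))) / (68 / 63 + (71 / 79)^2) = 830053 / 1483942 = 0.56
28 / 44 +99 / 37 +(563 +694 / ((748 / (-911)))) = -3859703 / 13838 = -278.92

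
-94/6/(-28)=47/84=0.56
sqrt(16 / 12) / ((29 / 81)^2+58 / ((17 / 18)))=74358*sqrt(3) / 6863981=0.02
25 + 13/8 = 213/8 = 26.62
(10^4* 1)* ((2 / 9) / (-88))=-2500 / 99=-25.25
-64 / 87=-0.74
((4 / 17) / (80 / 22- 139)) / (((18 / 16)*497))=-352 / 113225049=-0.00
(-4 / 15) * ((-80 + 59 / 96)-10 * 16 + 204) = 3397 / 360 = 9.44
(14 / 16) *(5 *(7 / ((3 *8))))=245 / 192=1.28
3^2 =9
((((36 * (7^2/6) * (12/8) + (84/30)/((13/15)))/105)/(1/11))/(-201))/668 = -0.00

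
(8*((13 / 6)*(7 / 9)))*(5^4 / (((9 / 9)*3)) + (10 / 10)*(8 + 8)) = 244972 / 81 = 3024.35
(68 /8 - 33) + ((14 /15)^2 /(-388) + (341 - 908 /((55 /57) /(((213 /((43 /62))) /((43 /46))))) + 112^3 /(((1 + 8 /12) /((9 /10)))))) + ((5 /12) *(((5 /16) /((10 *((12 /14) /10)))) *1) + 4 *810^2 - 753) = 34926201579132209 /11363806080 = 3073459.84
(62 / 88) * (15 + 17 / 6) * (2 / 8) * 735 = 812665 / 352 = 2308.71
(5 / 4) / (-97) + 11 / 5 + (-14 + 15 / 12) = -5123 / 485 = -10.56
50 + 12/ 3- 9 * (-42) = 432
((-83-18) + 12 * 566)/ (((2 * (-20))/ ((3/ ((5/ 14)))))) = -140511/ 100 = -1405.11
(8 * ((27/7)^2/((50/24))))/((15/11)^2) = 940896/30625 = 30.72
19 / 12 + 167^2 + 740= 343567 / 12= 28630.58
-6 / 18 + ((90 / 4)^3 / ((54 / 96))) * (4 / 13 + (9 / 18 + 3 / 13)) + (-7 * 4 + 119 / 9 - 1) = 2458490 / 117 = 21012.74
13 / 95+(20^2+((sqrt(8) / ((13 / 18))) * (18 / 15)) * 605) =38013 / 95+26136 * sqrt(2) / 13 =3243.36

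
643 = 643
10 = 10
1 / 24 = 0.04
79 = 79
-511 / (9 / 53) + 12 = -26975 / 9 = -2997.22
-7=-7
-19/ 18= -1.06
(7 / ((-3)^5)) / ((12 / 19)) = -133 / 2916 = -0.05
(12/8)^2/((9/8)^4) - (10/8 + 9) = -25793/2916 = -8.85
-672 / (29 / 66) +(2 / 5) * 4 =-221528 / 145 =-1527.78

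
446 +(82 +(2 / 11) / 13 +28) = 79510 / 143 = 556.01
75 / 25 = 3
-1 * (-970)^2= -940900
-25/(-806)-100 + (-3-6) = -87829/806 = -108.97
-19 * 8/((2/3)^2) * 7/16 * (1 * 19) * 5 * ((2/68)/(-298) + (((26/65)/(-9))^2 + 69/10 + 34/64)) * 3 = -3083095433243/9726720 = -316971.75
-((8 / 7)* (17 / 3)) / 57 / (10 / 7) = -68 / 855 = -0.08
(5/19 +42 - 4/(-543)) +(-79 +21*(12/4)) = 271033/10317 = 26.27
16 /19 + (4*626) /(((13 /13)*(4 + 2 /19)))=452596 /741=610.79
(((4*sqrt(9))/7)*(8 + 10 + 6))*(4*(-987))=-162432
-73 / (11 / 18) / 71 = -1314 / 781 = -1.68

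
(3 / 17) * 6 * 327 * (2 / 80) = 2943 / 340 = 8.66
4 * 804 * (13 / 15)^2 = 181168 / 75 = 2415.57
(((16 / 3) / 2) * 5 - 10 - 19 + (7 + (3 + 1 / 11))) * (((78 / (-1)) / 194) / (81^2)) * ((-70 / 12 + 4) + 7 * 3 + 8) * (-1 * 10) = -1949480 / 21001761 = -0.09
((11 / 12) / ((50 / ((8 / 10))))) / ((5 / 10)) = 11 / 375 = 0.03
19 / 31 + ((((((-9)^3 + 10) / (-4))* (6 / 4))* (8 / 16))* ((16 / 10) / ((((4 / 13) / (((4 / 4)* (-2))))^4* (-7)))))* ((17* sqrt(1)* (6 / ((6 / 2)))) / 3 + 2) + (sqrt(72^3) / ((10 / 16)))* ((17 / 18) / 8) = -636595597 / 868 + 408* sqrt(2) / 5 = -733289.67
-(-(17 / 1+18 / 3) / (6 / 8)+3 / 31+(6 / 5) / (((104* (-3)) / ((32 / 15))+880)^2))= 30.57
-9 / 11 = -0.82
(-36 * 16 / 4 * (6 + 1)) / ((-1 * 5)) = 1008 / 5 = 201.60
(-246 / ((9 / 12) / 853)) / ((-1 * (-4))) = -69946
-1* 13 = -13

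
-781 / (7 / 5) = -3905 / 7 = -557.86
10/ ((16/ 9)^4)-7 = -196571/ 32768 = -6.00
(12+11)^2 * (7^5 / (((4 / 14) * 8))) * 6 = 186708963 / 8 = 23338620.38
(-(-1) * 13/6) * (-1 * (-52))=338/3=112.67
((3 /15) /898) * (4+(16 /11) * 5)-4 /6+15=14.34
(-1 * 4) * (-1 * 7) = 28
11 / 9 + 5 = 56 / 9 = 6.22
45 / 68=0.66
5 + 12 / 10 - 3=16 / 5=3.20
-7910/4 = -3955/2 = -1977.50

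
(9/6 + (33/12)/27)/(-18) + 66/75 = 38443/48600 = 0.79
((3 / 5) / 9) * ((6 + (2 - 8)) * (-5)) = 0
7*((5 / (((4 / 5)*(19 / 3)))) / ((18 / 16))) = 350 / 57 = 6.14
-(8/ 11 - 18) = 17.27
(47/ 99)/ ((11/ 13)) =611/ 1089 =0.56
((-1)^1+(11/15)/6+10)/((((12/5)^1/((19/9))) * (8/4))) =15599/3888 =4.01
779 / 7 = 111.29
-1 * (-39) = 39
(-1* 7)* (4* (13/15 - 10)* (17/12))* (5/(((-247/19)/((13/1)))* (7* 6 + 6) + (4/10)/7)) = -570605/15102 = -37.78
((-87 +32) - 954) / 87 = -11.60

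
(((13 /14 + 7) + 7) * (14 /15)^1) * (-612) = -42636 /5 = -8527.20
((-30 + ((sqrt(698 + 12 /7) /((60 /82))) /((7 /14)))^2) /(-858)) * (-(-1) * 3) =-372104 /20475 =-18.17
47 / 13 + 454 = 5949 / 13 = 457.62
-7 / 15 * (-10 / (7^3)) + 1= 149 / 147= 1.01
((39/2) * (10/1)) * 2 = 390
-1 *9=-9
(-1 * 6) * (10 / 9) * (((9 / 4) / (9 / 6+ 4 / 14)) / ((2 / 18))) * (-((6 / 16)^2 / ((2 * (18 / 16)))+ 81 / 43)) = 253071 / 1720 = 147.13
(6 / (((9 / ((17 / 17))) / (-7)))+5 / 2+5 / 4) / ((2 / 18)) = -33 / 4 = -8.25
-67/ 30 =-2.23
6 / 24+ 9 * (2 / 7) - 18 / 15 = 227 / 140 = 1.62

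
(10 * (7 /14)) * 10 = 50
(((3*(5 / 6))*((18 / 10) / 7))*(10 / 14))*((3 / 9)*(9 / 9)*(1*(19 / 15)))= 19 / 98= 0.19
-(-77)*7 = 539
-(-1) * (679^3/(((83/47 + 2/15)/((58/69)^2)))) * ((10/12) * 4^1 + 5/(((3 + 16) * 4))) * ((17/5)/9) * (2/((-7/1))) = -46578527625111650/1090121409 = -42727834.94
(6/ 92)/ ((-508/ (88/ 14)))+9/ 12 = 61275/ 81788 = 0.75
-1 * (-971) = 971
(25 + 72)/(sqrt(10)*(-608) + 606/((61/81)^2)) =-204143079704*sqrt(10)/8843696010271 - 717536620071/17687392020542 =-0.11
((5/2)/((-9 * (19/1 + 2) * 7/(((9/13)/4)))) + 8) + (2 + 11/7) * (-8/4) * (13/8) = -55151/15288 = -3.61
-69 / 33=-23 / 11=-2.09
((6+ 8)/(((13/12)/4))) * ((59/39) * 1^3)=13216/169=78.20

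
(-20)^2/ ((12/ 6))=200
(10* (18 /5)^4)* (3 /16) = 39366 /125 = 314.93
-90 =-90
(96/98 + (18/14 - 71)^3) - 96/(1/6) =-116411504/343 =-339392.14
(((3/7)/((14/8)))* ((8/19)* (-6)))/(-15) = 192/4655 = 0.04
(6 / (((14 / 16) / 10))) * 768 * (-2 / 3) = -245760 / 7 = -35108.57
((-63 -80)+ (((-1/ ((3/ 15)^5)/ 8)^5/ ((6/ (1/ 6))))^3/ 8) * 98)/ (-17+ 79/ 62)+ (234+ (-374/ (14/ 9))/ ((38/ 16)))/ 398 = 1064174422554811324549695061847388277005819476162826017275673/ 84722085147493243079884800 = 12560767605072313493049920000000000.00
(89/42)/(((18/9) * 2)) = 89/168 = 0.53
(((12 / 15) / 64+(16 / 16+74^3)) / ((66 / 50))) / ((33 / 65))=957804575 / 1584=604674.61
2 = 2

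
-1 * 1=-1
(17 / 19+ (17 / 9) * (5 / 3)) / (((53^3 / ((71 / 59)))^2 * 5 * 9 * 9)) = 10455034 / 16029930123574030485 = 0.00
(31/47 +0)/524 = 31/24628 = 0.00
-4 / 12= -1 / 3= -0.33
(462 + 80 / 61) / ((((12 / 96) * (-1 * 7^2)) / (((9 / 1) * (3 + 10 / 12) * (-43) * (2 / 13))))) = 51602064 / 2989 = 17263.99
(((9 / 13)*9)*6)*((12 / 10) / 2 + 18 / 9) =486 / 5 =97.20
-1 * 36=-36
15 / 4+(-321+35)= -1129 / 4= -282.25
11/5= 2.20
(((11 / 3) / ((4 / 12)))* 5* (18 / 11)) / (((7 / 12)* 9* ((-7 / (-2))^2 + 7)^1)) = 480 / 539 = 0.89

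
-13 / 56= -0.23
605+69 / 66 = 13333 / 22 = 606.05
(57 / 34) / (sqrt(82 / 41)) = 57 * sqrt(2) / 68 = 1.19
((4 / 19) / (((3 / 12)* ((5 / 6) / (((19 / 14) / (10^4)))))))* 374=1122 / 21875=0.05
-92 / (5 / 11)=-1012 / 5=-202.40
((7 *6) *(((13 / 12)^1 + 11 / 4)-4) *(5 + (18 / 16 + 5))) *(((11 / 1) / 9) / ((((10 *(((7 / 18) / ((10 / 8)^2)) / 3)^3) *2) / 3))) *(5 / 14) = -100362796875 / 11239424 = -8929.53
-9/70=-0.13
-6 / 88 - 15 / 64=-213 / 704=-0.30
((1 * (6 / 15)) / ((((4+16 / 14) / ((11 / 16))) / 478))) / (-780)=-18403 / 561600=-0.03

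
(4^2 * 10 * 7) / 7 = 160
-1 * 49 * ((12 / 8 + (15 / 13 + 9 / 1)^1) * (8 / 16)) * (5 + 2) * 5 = -519645 / 52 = -9993.17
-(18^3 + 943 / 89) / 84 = -519991 / 7476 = -69.55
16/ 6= 8/ 3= 2.67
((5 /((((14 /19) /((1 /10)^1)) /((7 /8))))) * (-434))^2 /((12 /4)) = 16999129 /768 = 22134.28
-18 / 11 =-1.64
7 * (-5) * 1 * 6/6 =-35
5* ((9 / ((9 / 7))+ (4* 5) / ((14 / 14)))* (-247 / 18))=-3705 / 2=-1852.50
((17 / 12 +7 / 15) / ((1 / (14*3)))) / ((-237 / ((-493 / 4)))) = 41.14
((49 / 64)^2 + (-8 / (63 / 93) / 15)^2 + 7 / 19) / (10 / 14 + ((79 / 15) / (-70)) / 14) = 715177163 / 322016256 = 2.22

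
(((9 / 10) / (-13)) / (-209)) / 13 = 9 / 353210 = 0.00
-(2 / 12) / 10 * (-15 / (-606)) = -1 / 2424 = -0.00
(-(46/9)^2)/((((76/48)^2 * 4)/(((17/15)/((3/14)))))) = -2014432/146205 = -13.78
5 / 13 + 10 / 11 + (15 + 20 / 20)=2473 / 143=17.29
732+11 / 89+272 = 89367 / 89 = 1004.12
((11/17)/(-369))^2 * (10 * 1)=0.00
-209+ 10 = -199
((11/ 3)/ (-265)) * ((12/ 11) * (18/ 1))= -72/ 265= -0.27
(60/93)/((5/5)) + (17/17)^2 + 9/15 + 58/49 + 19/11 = 430767/83545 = 5.16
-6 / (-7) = 6 / 7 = 0.86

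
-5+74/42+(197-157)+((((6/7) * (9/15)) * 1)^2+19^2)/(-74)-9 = 6222203/271950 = 22.88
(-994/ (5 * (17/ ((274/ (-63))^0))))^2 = 988036/ 7225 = 136.75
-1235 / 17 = -72.65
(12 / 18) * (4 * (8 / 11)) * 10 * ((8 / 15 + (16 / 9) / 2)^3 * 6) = 67108864 / 200475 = 334.75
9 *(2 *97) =1746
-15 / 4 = -3.75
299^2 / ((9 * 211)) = 47.08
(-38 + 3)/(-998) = 35/998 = 0.04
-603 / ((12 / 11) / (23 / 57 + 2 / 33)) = -19497 / 76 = -256.54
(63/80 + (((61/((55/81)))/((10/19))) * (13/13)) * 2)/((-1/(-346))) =260456517/2200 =118389.33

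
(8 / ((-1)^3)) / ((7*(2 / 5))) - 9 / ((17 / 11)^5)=-38543353 / 9938999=-3.88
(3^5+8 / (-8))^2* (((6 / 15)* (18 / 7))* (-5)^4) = 263538000 / 7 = 37648285.71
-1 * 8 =-8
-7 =-7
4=4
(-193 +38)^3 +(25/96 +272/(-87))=-3723877.87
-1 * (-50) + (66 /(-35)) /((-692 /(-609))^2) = 58109561 /1197160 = 48.54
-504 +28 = -476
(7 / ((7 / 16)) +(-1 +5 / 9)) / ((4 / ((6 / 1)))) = 70 / 3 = 23.33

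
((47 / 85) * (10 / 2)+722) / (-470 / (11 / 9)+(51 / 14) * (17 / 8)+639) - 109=-194461951 / 1830475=-106.24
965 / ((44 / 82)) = 39565 / 22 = 1798.41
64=64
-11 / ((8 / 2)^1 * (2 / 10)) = -55 / 4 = -13.75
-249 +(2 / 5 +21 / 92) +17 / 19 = -2162949 / 8740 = -247.48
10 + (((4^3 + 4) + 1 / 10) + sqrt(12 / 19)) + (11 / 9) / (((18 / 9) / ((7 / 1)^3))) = 2 * sqrt(57) / 19 + 12947 / 45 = 288.51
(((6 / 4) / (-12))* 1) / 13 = -1 / 104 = -0.01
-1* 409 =-409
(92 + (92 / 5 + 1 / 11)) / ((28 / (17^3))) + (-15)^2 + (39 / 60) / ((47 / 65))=354899178 / 18095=19613.11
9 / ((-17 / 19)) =-171 / 17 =-10.06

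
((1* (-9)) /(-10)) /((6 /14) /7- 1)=-441 /460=-0.96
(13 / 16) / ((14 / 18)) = 117 / 112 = 1.04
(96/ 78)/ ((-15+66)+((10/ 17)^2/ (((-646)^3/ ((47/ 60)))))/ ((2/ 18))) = 1246566292864/ 51654590751387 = 0.02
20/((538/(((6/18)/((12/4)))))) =10/2421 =0.00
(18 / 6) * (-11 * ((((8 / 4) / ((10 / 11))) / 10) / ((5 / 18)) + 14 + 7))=-89892 / 125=-719.14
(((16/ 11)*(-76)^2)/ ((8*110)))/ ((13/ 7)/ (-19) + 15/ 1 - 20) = -384104/ 205095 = -1.87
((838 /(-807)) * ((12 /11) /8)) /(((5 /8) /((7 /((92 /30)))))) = -35196 /68057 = -0.52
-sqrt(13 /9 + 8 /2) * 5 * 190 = -6650 /3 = -2216.67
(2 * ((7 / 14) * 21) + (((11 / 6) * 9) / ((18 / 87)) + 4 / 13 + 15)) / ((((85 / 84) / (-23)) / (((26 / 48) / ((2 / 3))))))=-34293 / 16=-2143.31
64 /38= 32 /19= 1.68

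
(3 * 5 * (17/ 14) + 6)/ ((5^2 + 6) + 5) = 113/ 168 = 0.67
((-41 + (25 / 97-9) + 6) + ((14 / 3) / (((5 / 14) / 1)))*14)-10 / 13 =2618249 / 18915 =138.42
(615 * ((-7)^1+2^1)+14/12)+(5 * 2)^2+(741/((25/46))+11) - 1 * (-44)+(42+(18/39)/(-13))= -38365421/25350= -1513.43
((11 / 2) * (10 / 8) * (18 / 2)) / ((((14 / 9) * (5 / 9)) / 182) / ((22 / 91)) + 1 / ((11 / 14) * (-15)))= -2205225 / 2324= -948.89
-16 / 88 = -2 / 11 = -0.18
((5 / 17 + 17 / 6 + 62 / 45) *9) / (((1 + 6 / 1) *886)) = 6893 / 1054340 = 0.01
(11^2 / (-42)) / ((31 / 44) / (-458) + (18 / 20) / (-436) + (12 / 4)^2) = -332230910 / 1037462937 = -0.32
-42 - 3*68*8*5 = -8202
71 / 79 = 0.90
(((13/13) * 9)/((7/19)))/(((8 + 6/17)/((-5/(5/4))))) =-5814/497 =-11.70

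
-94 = -94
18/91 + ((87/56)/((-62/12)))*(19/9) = -0.44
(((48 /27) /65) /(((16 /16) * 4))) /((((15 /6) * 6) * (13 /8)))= 32 /114075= 0.00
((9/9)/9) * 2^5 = 32/9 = 3.56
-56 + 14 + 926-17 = 867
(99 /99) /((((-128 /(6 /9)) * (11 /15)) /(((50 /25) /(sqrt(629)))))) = -0.00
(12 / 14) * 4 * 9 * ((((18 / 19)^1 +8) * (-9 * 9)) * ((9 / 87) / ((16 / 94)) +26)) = -2295059670 / 3857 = -595037.51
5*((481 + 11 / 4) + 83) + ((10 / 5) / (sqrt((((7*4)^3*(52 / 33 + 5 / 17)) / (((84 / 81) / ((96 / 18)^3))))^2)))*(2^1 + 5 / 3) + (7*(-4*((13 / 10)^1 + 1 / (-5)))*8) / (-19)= 455501299522391 / 160009256960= 2846.72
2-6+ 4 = 0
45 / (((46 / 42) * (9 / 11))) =1155 / 23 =50.22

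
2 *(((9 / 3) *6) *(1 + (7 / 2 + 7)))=414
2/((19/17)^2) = 578/361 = 1.60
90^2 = 8100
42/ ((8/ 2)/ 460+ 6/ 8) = 19320/ 349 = 55.36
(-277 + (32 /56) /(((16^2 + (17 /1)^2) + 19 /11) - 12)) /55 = -5702577 /1132285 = -5.04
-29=-29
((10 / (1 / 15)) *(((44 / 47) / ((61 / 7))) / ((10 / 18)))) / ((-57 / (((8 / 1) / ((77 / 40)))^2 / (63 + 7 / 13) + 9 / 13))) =-11048721480 / 22519846349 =-0.49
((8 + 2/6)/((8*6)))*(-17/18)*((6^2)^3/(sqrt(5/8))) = -3060*sqrt(10) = -9676.57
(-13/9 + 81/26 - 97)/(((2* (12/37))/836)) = -172500031/1404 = -122863.27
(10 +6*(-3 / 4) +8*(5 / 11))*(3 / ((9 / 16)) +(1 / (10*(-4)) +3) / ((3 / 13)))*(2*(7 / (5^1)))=1025703 / 2200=466.23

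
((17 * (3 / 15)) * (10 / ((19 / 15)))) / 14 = 255 / 133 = 1.92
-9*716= -6444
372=372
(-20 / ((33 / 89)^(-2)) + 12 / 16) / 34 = -63357 / 1077256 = -0.06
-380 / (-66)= 190 / 33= 5.76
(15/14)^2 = 225/196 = 1.15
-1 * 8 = -8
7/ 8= 0.88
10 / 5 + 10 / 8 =13 / 4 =3.25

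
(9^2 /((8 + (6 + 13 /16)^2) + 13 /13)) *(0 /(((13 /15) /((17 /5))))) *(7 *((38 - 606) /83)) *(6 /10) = 0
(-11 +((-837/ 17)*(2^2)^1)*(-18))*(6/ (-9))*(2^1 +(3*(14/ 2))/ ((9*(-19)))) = -4422.59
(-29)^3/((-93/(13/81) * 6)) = 317057/45198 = 7.01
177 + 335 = 512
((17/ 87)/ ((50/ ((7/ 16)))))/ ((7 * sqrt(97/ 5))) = 0.00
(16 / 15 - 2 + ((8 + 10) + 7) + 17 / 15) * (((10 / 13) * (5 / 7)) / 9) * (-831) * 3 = -49860 / 13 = -3835.38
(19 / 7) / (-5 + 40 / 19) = -361 / 385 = -0.94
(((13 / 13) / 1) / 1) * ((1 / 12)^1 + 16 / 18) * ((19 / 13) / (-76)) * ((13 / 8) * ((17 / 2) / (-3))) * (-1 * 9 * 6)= -595 / 128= -4.65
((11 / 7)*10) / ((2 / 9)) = 495 / 7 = 70.71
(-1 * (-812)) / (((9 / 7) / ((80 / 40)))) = 11368 / 9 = 1263.11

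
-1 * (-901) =901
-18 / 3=-6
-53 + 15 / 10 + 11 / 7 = -699 / 14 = -49.93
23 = 23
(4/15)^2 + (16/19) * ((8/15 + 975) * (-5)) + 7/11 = -193122331/47025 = -4106.80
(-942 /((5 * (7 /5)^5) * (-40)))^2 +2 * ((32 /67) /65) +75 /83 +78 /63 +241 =243.92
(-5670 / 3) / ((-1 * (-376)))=-945 / 188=-5.03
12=12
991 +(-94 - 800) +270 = 367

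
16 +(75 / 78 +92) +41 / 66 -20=38431 / 429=89.58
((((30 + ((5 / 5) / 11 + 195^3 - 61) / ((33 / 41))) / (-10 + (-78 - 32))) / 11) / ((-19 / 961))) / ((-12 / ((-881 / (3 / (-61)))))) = -34541194283464309 / 65549088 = -526951561.61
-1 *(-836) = 836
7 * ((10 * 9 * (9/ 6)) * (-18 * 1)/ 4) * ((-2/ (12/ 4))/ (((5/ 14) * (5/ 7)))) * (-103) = -5723298/ 5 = -1144659.60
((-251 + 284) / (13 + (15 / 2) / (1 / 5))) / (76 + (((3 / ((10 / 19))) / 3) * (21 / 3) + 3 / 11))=0.01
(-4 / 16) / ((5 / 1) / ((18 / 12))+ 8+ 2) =-0.02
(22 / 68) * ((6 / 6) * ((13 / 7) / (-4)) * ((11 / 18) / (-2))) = 1573 / 34272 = 0.05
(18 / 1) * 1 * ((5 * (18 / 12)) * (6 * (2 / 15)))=108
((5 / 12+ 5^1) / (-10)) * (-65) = 845 / 24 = 35.21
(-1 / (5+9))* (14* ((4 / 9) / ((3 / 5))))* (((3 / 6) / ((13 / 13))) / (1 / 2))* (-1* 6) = 40 / 9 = 4.44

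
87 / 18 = 29 / 6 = 4.83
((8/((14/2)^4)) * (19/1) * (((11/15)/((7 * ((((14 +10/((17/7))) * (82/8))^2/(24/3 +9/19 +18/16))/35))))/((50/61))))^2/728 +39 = 3023261975341635610082765521/77519537829255745002780000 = 39.00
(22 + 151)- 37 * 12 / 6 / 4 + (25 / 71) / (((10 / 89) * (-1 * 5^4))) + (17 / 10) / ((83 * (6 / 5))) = 1365809303 / 8839500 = 154.51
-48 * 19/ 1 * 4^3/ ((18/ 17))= -165376/ 3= -55125.33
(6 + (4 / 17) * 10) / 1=142 / 17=8.35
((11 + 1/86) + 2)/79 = 1119/6794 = 0.16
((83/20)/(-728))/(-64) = 83/931840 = 0.00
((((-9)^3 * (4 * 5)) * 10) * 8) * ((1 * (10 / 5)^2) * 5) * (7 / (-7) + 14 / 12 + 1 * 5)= -120528000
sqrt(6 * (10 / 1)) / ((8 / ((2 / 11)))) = sqrt(15) / 22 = 0.18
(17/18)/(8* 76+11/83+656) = 1411/1888614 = 0.00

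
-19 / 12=-1.58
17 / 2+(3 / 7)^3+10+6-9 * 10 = -44879 / 686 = -65.42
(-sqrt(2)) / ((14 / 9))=-9* sqrt(2) / 14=-0.91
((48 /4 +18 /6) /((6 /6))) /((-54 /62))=-155 /9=-17.22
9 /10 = 0.90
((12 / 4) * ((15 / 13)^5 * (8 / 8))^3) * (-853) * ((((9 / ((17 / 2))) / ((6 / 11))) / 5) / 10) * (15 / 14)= -910.64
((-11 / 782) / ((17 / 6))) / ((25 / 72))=-0.01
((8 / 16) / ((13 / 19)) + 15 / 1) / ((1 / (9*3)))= 11043 / 26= 424.73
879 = 879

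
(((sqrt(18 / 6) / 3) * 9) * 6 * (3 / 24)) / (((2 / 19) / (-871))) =-148941 * sqrt(3) / 8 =-32246.67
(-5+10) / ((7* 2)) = 0.36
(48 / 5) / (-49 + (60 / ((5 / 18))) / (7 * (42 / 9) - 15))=-2544 / 9745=-0.26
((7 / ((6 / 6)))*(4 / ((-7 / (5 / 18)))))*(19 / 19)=-10 / 9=-1.11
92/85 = 1.08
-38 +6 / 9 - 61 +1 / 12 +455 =1427 / 4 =356.75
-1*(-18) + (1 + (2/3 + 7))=80/3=26.67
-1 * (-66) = 66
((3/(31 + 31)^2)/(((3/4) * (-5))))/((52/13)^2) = -1/76880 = -0.00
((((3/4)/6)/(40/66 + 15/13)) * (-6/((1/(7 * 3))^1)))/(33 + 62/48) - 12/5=-1653438/621365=-2.66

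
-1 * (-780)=780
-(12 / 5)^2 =-144 / 25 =-5.76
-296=-296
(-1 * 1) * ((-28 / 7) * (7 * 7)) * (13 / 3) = 2548 / 3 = 849.33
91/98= 0.93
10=10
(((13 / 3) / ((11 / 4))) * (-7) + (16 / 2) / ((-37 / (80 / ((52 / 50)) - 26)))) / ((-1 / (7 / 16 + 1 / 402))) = 123760145 / 12761892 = 9.70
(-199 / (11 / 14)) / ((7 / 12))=-434.18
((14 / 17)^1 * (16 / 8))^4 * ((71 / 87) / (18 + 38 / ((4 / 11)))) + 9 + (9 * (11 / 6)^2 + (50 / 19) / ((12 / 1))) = 36372723101 / 920401420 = 39.52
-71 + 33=-38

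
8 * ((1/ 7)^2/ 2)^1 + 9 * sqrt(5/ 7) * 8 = 4/ 49 + 72 * sqrt(35)/ 7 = 60.93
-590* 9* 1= -5310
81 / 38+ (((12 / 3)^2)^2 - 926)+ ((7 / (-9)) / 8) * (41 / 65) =-59392313 / 88920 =-667.93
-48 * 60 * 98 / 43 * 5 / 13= -1411200 / 559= -2524.51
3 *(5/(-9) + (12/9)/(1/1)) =2.33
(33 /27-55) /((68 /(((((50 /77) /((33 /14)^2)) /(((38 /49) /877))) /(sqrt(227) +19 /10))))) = -6.16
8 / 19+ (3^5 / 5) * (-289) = -1334273 / 95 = -14044.98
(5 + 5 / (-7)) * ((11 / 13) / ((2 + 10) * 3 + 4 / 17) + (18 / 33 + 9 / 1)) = 1149405 / 28028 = 41.01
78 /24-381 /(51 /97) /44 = -2472 /187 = -13.22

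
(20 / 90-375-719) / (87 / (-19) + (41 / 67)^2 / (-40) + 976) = -33584184160 / 29826962829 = -1.13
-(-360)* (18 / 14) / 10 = 324 / 7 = 46.29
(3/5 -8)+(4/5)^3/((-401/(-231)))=-7.11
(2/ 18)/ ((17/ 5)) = 5/ 153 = 0.03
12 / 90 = 2 / 15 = 0.13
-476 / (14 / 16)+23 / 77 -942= -114399 / 77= -1485.70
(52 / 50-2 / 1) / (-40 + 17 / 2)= 16 / 525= 0.03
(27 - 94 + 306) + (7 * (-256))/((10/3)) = -1493/5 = -298.60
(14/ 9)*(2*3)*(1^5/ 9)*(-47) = -1316/ 27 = -48.74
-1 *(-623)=623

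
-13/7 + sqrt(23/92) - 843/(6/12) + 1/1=-23609/14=-1686.36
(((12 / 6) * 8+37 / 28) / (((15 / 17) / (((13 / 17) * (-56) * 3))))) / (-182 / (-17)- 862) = 21437 / 7236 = 2.96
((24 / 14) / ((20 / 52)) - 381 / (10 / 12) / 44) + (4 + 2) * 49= 221811 / 770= 288.07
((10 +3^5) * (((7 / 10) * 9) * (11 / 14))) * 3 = 75141 / 20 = 3757.05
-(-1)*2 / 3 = 2 / 3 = 0.67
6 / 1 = 6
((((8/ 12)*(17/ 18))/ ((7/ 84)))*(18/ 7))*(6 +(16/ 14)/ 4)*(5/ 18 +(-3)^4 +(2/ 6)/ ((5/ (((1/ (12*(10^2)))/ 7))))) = 425570486/ 42875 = 9925.84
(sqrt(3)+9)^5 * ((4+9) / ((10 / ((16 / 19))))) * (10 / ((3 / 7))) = 17105088 * sqrt(3) / 19+39469248 / 19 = 3636638.39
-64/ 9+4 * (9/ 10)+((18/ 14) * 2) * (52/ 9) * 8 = 115.35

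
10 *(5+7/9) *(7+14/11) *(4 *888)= 56026880/33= 1697784.24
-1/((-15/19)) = 19/15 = 1.27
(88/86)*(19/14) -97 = -28779/301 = -95.61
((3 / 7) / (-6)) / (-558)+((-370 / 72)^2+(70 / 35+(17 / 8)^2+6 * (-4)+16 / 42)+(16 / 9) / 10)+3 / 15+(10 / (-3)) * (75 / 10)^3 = -7855188511 / 5624640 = -1396.57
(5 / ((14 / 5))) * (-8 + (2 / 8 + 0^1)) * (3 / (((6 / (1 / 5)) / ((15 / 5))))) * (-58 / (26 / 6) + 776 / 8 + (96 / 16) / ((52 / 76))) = -558465 / 1456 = -383.56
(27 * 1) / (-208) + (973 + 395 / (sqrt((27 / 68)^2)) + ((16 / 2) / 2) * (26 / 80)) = 55289099 / 28080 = 1968.99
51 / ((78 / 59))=1003 / 26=38.58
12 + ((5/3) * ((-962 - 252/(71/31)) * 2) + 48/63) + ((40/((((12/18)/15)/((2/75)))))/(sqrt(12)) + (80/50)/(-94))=-1247609684/350385 + 4 * sqrt(3)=-3553.75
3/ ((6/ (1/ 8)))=1/ 16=0.06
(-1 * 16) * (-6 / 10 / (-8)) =-6 / 5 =-1.20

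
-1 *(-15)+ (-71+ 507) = 451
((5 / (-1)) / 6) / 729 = -5 / 4374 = -0.00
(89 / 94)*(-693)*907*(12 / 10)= -167823117 / 235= -714140.92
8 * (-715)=-5720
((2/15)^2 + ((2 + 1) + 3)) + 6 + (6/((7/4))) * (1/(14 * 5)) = 133036/11025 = 12.07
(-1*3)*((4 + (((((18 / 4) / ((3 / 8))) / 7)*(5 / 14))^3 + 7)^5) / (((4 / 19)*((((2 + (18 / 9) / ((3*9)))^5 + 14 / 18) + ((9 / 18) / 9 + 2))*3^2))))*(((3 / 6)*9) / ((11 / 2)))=-364135486463079542060911420756009436361 / 586496817202268546968258010724758950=-620.87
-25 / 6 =-4.17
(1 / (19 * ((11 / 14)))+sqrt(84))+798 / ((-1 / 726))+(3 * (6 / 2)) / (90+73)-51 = -19738381570 / 34067+2 * sqrt(21) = -579389.71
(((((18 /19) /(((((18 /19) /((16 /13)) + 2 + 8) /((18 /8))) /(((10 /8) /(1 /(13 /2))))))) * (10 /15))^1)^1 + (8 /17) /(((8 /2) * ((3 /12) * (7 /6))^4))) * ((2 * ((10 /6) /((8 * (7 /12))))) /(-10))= -1157868459 /935444006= -1.24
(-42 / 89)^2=1764 / 7921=0.22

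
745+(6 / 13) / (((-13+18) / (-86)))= 47909 / 65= 737.06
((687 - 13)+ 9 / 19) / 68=12815 / 1292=9.92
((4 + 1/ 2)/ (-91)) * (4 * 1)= -18/ 91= -0.20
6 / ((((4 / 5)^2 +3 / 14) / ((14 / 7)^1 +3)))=10500 / 299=35.12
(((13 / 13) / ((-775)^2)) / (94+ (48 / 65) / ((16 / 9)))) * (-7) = -91 / 737207125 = -0.00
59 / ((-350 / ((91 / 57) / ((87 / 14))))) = -5369 / 123975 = -0.04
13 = 13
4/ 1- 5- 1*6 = -7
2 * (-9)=-18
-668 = -668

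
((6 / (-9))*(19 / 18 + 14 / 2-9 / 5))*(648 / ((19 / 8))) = -108096 / 95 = -1137.85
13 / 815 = 0.02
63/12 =21/4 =5.25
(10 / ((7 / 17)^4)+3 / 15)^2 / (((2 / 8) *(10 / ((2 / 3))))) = 23279270345868 / 720600125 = 32305.39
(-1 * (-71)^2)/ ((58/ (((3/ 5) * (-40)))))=60492/ 29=2085.93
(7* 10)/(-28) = -5/2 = -2.50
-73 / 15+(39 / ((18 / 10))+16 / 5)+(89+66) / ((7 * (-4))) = 405 / 28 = 14.46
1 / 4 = 0.25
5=5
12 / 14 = 6 / 7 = 0.86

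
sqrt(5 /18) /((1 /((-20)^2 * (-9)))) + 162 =162 - 600 * sqrt(10) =-1735.37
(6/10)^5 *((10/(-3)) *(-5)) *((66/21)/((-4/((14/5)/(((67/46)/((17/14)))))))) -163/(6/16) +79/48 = -435.40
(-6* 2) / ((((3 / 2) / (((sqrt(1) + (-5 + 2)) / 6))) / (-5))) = -40 / 3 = -13.33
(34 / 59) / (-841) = -34 / 49619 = -0.00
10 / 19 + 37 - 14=447 / 19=23.53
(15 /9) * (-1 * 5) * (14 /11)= -350 /33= -10.61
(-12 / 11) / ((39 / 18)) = -72 / 143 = -0.50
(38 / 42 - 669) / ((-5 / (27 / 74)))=12627 / 259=48.75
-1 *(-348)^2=-121104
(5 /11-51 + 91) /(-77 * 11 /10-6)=-4450 /9977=-0.45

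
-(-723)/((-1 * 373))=-723/373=-1.94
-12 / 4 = -3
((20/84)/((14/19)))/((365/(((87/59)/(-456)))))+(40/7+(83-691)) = -6101192861/10130064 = -602.29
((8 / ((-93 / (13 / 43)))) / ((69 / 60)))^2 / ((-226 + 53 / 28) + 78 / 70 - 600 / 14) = -6656000 / 3460045328361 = -0.00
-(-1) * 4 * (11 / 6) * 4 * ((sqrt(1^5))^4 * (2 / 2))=88 / 3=29.33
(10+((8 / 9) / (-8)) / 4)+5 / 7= 10.69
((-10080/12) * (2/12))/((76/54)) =-1890/19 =-99.47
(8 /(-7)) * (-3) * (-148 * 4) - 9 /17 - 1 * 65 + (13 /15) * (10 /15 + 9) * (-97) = -15571741 /5355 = -2907.89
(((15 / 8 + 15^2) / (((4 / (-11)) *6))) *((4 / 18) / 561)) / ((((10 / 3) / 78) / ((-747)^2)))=-292582719 / 544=-537835.88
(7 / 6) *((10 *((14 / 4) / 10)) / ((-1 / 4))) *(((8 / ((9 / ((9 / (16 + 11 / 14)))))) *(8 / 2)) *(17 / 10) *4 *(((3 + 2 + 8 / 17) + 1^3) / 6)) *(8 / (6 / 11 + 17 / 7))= -297493504 / 484335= -614.23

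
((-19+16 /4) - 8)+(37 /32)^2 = -22183 /1024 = -21.66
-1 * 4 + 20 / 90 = -34 / 9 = -3.78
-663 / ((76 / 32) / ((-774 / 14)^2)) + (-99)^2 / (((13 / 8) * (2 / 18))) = -9669891456 / 12103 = -798966.49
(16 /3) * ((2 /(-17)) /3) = -32 /153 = -0.21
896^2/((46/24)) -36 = 9632964/23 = 418824.52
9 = 9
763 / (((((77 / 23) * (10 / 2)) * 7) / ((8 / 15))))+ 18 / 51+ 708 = 69883502 / 98175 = 711.83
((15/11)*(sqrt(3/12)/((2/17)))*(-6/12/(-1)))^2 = 65025/7744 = 8.40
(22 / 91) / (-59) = -22 / 5369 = -0.00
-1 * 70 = -70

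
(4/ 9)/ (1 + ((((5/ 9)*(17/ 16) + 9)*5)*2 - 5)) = 0.00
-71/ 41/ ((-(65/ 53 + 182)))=3763/ 398151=0.01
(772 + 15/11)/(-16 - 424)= -8507/4840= -1.76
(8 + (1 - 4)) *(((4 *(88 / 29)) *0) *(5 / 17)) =0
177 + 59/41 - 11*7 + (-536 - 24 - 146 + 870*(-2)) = -96127/41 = -2344.56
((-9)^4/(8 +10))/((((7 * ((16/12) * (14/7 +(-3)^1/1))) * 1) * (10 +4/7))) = -2187/592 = -3.69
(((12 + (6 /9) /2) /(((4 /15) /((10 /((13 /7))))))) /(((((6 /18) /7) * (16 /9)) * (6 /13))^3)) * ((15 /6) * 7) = 9576706332375 /131072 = 73064470.92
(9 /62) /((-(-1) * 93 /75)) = 225 /1922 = 0.12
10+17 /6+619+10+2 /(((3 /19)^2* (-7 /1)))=79427 /126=630.37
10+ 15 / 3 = 15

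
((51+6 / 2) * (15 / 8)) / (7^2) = 405 / 196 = 2.07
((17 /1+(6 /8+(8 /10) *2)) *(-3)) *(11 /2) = -12771 /40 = -319.28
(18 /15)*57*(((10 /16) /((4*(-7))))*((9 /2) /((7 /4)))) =-1539 /392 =-3.93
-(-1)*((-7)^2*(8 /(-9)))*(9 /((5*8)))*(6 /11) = -294 /55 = -5.35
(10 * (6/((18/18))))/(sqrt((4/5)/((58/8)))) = 180.62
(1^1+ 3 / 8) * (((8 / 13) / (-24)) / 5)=-11 / 1560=-0.01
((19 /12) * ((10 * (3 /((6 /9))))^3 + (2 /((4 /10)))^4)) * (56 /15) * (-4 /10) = -1952440 /9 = -216937.78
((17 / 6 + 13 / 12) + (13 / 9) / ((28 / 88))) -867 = -216353 / 252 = -858.54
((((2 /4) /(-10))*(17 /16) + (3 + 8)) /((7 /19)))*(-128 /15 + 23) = 429.85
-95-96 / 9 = -317 / 3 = -105.67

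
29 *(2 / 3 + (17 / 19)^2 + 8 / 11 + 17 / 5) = 9663844 / 59565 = 162.24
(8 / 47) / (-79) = -8 / 3713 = -0.00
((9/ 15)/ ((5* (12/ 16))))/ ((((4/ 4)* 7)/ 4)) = 16/ 175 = 0.09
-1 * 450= -450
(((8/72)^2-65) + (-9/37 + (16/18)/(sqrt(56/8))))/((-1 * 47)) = 195497/140859-8 * sqrt(7)/2961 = 1.38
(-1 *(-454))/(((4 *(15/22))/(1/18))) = 2497/270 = 9.25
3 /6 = 1 /2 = 0.50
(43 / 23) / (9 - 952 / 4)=-43 / 5267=-0.01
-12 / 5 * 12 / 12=-12 / 5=-2.40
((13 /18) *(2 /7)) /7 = 13 /441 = 0.03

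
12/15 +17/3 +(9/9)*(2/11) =1097/165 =6.65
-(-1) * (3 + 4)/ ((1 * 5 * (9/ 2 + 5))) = 14/ 95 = 0.15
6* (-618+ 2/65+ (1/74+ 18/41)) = -365341401/98605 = -3705.10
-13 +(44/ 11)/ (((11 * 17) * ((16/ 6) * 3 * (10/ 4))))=-12154/ 935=-13.00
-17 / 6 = -2.83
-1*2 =-2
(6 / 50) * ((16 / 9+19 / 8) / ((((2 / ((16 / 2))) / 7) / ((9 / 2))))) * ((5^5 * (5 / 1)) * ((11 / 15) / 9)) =2877875 / 36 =79940.97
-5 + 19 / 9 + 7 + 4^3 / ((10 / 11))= 3353 / 45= 74.51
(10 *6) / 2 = 30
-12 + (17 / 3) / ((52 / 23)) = -1481 / 156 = -9.49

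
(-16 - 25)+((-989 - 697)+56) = -1671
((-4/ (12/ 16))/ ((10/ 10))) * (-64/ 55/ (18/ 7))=3584/ 1485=2.41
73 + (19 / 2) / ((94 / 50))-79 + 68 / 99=-2419 / 9306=-0.26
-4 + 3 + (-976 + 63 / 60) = -19519 / 20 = -975.95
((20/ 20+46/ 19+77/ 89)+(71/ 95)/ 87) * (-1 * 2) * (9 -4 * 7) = 6318398/ 38715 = 163.20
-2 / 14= -1 / 7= -0.14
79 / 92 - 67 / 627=43369 / 57684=0.75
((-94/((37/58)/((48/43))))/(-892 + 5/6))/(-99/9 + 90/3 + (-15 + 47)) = 523392/144620309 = 0.00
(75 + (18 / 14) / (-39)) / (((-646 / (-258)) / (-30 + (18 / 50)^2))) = -2347061346 / 2624375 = -894.33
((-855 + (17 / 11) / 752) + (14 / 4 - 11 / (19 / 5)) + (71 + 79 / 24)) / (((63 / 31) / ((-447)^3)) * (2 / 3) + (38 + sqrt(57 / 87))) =-28771505653869461777529270837 / 1400871339589845895654519340 + 104433777369708915149114103 * sqrt(551) / 5603485358359383582618077360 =-20.10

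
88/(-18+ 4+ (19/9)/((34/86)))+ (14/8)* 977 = 9007819/5300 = 1699.59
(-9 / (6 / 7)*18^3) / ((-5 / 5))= 61236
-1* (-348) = 348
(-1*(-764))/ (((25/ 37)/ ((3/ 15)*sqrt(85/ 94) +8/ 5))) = 14134*sqrt(7990)/ 5875 +226144/ 125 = 2024.20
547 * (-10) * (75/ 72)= -5697.92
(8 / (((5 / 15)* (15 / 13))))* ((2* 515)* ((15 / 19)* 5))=1606800 / 19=84568.42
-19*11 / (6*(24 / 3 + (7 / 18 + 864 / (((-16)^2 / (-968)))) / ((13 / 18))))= 209 / 27090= 0.01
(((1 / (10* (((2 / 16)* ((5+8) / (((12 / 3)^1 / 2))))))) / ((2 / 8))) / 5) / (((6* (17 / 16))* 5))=256 / 82875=0.00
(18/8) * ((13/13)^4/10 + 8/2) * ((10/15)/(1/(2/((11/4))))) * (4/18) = 164/165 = 0.99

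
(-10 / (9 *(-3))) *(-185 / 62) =-925 / 837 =-1.11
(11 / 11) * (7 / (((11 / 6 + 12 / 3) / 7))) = 42 / 5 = 8.40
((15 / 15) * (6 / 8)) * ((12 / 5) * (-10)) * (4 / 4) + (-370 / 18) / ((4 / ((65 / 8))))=-17209 / 288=-59.75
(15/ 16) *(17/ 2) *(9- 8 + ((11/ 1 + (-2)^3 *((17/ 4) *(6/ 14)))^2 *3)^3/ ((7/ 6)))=10085659222215/ 26353376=382708.43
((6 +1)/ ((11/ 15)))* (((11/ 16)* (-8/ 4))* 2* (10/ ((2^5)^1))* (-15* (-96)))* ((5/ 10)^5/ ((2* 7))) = -3375/ 128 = -26.37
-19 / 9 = -2.11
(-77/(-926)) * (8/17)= 308/7871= 0.04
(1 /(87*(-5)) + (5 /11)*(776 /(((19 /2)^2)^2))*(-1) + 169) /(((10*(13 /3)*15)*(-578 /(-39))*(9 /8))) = 210715186268 /13516226224875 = 0.02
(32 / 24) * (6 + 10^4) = 40024 / 3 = 13341.33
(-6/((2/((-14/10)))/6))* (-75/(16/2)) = -945/4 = -236.25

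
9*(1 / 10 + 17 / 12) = 273 / 20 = 13.65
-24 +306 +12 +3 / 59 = 17349 / 59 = 294.05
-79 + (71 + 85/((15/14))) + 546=1852/3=617.33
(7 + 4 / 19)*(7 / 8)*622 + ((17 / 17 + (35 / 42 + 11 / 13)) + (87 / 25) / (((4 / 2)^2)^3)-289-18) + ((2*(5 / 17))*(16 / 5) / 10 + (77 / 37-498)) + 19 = 3143.33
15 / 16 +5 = 95 / 16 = 5.94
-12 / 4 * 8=-24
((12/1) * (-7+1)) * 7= -504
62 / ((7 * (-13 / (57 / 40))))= -1767 / 1820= -0.97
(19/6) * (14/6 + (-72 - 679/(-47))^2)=10496.56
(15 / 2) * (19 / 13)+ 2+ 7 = 519 / 26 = 19.96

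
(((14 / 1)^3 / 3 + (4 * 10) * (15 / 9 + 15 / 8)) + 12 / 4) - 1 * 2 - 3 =3163 / 3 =1054.33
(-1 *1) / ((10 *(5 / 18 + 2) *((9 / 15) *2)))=-3 / 82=-0.04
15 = 15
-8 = -8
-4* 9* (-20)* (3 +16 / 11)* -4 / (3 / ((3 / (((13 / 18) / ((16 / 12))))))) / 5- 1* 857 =-799927 / 143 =-5593.90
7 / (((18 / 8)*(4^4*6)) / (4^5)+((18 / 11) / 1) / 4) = 616 / 333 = 1.85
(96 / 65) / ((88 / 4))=48 / 715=0.07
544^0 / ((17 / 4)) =4 / 17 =0.24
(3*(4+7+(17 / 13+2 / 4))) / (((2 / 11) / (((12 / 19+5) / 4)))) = 1175823 / 3952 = 297.53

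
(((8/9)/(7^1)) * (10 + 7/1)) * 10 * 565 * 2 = 1536800/63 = 24393.65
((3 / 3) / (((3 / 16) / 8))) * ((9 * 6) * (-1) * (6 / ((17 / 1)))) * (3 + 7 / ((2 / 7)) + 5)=-449280 / 17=-26428.24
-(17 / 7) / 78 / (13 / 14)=-0.03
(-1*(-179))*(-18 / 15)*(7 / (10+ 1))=-7518 / 55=-136.69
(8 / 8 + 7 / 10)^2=289 / 100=2.89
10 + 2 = 12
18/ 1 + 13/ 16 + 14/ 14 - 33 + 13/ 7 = -1269/ 112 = -11.33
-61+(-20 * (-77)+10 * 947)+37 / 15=164272 / 15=10951.47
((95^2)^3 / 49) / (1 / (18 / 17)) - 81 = 13231653963777 / 833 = 15884338491.93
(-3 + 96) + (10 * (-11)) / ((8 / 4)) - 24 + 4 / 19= 270 / 19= 14.21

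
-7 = -7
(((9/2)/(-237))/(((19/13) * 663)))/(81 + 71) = -1/7757168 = -0.00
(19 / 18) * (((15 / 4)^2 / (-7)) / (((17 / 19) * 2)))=-9025 / 7616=-1.19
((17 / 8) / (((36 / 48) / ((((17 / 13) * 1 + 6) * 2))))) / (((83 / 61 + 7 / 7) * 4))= 98515 / 22464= 4.39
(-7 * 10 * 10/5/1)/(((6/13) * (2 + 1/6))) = -140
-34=-34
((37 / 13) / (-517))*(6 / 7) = -222 / 47047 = -0.00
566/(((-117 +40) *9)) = -566/693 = -0.82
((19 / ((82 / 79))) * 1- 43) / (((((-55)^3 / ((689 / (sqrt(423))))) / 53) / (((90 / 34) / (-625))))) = -8873631 * sqrt(47) / 54502786250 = -0.00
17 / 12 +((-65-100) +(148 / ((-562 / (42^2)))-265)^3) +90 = -388283612.25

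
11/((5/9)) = 99/5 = 19.80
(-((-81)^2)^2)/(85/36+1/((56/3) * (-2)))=-43391094768/2353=-18440754.26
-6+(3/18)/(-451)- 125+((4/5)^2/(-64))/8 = -141796153/1082400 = -131.00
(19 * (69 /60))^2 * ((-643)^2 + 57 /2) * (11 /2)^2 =3821731019359 /640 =5971454717.75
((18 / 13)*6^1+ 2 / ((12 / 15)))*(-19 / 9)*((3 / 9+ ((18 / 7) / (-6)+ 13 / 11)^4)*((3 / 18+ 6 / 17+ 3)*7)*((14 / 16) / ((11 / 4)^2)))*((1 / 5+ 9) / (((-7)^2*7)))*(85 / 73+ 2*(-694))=308406834721497016013 / 194543384925744855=1585.29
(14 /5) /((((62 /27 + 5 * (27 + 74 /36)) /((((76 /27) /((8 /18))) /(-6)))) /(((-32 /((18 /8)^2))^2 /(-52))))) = 17432576 /1132833195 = 0.02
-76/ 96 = -19/ 24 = -0.79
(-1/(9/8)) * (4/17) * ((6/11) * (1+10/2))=-128/187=-0.68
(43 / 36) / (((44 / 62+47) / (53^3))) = 198453041 / 53244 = 3727.24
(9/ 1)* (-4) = -36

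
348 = 348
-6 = -6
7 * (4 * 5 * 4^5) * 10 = 1433600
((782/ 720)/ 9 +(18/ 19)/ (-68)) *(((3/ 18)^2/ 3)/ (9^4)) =111713/ 741551513760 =0.00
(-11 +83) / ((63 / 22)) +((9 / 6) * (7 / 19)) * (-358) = -22969 / 133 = -172.70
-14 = -14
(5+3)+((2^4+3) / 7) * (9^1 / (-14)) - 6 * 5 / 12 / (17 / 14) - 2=3659 / 1666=2.20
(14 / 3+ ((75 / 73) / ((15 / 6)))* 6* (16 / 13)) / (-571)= -21926 / 1625637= -0.01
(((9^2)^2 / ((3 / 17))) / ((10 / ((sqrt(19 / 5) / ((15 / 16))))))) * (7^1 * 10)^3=272051136 * sqrt(95)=2651626473.86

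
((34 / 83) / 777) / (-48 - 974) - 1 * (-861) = 28374169744 / 32954901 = 861.00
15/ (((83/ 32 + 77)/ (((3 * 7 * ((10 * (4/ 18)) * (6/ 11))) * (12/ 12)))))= 44800/ 9339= 4.80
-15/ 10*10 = -15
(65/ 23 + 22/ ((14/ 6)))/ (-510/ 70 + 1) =-1973/ 1012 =-1.95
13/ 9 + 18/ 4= 107/ 18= 5.94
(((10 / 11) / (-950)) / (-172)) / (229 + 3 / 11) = 1 / 41209480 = 0.00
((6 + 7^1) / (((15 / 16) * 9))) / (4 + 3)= 208 / 945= 0.22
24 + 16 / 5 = 136 / 5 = 27.20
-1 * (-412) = 412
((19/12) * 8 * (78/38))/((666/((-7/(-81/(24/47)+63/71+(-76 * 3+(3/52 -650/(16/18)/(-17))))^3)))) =179996151899013632/26501860341608286560315499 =0.00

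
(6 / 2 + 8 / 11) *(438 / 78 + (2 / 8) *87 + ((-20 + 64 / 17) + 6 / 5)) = 2234459 / 48620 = 45.96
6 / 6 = 1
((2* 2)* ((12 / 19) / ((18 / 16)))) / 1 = 128 / 57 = 2.25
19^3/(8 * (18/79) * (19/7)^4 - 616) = -1301008261/98076040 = -13.27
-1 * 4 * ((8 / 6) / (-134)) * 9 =24 / 67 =0.36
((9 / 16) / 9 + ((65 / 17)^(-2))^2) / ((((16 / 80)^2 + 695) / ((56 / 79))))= 134308727 / 1960289947200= 0.00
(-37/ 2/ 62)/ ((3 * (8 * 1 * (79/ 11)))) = -407/ 235104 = -0.00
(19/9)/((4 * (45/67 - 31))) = -1273/73152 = -0.02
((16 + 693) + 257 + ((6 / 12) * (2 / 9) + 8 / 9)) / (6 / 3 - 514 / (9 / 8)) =-8703 / 4094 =-2.13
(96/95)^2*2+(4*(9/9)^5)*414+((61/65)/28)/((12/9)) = 21787669707/13140400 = 1658.07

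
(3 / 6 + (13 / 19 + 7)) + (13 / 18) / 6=17041 / 2052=8.30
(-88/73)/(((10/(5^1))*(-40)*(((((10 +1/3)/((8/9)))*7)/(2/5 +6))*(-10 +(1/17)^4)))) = -117597568/992290932675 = -0.00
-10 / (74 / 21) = -105 / 37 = -2.84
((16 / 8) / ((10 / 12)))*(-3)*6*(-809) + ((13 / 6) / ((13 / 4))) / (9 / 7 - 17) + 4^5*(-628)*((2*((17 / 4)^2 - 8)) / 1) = -425926883 / 33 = -12906875.24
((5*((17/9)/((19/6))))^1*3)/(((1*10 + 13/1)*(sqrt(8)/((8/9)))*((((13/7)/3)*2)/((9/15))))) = 238*sqrt(2)/5681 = 0.06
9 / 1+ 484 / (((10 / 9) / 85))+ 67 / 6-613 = 218599 / 6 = 36433.17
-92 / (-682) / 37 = 46 / 12617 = 0.00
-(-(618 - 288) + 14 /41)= 329.66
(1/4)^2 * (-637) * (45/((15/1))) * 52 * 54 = -335380.50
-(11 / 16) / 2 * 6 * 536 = -1105.50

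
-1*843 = -843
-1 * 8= -8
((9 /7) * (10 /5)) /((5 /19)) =342 /35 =9.77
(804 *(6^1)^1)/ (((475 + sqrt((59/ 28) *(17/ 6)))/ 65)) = 25022088000/ 37903997 - 627120 *sqrt(42126)/ 37903997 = 656.75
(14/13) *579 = 8106/13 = 623.54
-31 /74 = -0.42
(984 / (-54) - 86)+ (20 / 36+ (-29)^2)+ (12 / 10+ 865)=24053 / 15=1603.53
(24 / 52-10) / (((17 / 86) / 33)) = -351912 / 221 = -1592.36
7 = 7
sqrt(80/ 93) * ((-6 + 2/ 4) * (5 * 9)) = -330 * sqrt(465)/ 31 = -229.55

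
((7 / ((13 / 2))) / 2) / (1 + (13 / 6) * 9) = 14 / 533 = 0.03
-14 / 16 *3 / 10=-21 / 80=-0.26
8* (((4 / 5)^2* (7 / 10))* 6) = 2688 / 125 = 21.50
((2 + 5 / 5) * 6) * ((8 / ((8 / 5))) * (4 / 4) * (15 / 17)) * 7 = 555.88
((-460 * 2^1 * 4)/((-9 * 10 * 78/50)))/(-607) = -9200/213057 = -0.04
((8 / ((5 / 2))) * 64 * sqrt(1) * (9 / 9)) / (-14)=-512 / 35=-14.63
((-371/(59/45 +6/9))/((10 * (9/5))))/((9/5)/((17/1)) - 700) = 157675/10589398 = 0.01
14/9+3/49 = 713/441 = 1.62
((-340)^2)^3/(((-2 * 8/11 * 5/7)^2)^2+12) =13576143243157264000000/115699123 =117340070444244.11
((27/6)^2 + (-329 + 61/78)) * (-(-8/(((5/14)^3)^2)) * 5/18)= -361741498048/1096875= -329792.82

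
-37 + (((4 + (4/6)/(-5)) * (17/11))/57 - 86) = -1155829/9405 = -122.90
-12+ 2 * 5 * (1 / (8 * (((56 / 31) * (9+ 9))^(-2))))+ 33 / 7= 8841549 / 6727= 1314.34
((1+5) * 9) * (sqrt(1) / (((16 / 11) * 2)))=297 / 16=18.56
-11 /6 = -1.83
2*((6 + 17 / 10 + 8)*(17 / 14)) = 2669 / 70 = 38.13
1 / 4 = 0.25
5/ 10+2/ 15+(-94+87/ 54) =-4129/ 45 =-91.76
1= 1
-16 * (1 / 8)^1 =-2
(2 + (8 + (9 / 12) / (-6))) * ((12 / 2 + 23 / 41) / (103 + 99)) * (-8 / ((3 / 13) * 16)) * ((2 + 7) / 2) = -828789 / 265024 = -3.13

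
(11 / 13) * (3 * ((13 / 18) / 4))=11 / 24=0.46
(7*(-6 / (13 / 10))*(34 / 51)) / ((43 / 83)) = -23240 / 559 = -41.57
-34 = -34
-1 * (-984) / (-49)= -984 / 49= -20.08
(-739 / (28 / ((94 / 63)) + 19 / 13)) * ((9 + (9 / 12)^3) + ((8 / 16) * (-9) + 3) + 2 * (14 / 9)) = -2869466795 / 7118784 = -403.08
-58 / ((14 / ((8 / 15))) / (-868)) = 28768 / 15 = 1917.87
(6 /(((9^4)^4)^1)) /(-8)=-1 /2470693585135788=-0.00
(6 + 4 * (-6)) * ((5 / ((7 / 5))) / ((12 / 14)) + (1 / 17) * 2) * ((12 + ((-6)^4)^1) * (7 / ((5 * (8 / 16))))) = -24007032 / 85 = -282435.67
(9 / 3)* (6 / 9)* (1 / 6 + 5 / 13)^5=0.10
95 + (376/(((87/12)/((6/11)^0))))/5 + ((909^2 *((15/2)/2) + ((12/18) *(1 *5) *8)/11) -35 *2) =59307042203/19140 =3098591.55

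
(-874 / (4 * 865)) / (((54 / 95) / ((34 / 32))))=-141151 / 298944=-0.47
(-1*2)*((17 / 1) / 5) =-34 / 5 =-6.80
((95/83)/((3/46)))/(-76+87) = 4370/2739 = 1.60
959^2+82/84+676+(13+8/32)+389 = 77343859/84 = 920760.23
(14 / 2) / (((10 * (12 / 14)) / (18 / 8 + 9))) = 147 / 16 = 9.19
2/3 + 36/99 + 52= 1750/33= 53.03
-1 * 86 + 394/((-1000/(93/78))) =-1124107/13000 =-86.47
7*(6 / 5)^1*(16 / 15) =224 / 25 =8.96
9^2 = 81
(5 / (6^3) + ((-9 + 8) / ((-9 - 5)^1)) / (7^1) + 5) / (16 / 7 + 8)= 53273 / 108864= 0.49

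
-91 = -91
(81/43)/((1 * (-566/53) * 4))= -4293/97352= -0.04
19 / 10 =1.90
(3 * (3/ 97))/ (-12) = -3/ 388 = -0.01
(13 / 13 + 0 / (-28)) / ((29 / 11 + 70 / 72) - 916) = -0.00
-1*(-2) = 2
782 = 782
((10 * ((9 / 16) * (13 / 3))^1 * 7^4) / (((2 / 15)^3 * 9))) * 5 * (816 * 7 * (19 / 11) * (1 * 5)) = 29772812671875 / 44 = 676654833451.70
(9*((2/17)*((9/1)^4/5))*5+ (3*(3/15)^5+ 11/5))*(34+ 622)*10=484355206912/10625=45586372.42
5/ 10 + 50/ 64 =1.28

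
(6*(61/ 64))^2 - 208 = -179503/ 1024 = -175.30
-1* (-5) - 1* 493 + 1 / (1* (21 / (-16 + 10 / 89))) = -130498 / 267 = -488.76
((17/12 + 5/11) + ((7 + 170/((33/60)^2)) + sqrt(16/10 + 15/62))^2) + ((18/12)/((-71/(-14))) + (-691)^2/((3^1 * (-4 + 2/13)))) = 68847 * sqrt(177010)/18755 + 909915152294603/3222484100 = 283908.94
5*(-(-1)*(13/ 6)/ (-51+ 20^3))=65/ 47694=0.00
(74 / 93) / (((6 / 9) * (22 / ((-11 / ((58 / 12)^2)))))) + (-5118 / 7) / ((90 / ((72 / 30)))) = -89070802 / 4562425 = -19.52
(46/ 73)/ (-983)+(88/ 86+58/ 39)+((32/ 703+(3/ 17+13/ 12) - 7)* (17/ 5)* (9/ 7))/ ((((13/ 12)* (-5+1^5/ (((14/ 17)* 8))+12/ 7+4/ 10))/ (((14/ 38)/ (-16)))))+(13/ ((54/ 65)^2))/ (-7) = -0.37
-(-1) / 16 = 1 / 16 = 0.06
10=10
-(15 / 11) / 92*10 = -75 / 506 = -0.15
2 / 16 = 1 / 8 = 0.12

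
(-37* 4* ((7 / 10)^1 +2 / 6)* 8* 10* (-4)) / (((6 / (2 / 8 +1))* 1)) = 91760 / 9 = 10195.56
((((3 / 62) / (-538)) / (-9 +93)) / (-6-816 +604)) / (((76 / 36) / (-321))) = -2889 / 3868495456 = -0.00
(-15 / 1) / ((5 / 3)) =-9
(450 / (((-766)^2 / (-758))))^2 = 7271825625 / 21517662721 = 0.34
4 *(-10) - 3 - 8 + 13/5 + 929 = 4403/5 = 880.60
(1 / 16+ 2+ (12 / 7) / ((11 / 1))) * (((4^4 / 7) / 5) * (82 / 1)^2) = 294027072 / 2695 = 109100.95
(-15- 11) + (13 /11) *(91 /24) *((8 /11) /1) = -8255 /363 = -22.74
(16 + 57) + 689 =762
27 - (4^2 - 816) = 827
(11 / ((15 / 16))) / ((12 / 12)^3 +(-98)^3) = -176 / 14117865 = -0.00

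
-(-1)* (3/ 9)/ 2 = 0.17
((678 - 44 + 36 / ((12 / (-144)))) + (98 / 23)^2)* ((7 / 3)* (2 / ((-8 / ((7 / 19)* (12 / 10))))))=-2853319 / 50255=-56.78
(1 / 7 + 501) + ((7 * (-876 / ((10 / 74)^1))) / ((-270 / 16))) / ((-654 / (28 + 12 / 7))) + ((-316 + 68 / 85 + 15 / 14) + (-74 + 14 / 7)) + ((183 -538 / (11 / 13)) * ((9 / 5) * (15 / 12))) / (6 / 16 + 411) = -119772491609 / 12429613350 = -9.64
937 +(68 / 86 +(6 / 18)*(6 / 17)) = 685611 / 731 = 937.91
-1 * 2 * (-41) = 82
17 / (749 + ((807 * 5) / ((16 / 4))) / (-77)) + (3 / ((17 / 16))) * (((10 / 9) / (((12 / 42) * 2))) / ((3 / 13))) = 825832588 / 34678521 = 23.81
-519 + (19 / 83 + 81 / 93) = -1332557 / 2573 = -517.90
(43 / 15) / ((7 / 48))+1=723 / 35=20.66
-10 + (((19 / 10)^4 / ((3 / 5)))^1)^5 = 37589895697545958193355601 / 7776000000000000000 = 4834091.52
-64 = -64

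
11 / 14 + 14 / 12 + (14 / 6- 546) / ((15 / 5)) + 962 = 49312 / 63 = 782.73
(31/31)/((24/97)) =97/24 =4.04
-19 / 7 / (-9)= 19 / 63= 0.30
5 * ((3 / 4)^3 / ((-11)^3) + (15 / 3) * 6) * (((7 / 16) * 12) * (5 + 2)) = 1878287355 / 340736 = 5512.44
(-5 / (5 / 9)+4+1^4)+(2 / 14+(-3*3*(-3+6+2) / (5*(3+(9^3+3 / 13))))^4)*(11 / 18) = -24986027317971128 / 6385881243989583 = -3.91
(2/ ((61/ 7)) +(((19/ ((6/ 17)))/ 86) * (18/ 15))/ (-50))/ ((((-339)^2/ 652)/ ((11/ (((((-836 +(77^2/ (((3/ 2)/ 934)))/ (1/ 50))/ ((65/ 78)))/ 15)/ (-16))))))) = -91702822/ 6322955419433865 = -0.00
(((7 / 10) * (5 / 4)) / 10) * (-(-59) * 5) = 413 / 16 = 25.81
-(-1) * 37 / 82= 37 / 82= 0.45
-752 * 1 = -752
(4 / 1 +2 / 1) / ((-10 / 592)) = -1776 / 5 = -355.20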